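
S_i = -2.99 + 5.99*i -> [-2.99, 3.0, 8.99, 14.98, 20.97]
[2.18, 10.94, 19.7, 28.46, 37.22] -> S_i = 2.18 + 8.76*i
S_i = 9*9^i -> [9, 81, 729, 6561, 59049]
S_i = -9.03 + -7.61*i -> [-9.03, -16.64, -24.25, -31.86, -39.47]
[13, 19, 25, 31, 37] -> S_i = 13 + 6*i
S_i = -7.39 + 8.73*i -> [-7.39, 1.34, 10.07, 18.8, 27.53]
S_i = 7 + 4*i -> [7, 11, 15, 19, 23]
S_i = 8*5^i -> [8, 40, 200, 1000, 5000]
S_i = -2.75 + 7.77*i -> [-2.75, 5.02, 12.79, 20.56, 28.33]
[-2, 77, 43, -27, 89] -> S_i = Random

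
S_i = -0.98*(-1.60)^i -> [-0.98, 1.57, -2.51, 4.01, -6.42]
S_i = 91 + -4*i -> [91, 87, 83, 79, 75]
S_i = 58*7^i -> [58, 406, 2842, 19894, 139258]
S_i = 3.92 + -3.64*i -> [3.92, 0.28, -3.36, -7.0, -10.64]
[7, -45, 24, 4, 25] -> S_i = Random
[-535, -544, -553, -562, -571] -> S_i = -535 + -9*i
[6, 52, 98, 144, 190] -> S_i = 6 + 46*i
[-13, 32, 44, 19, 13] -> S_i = Random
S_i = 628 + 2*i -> [628, 630, 632, 634, 636]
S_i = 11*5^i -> [11, 55, 275, 1375, 6875]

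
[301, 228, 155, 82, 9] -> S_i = 301 + -73*i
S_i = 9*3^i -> [9, 27, 81, 243, 729]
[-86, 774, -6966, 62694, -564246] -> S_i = -86*-9^i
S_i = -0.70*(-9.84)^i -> [-0.7, 6.89, -67.78, 666.93, -6562.64]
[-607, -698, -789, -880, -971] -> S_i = -607 + -91*i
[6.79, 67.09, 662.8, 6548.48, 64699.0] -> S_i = 6.79*9.88^i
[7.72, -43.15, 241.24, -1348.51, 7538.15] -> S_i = 7.72*(-5.59)^i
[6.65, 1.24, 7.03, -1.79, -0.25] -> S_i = Random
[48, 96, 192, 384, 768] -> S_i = 48*2^i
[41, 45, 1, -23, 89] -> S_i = Random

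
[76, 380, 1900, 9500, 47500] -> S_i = 76*5^i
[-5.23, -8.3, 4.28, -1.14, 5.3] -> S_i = Random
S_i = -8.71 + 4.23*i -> [-8.71, -4.48, -0.25, 3.98, 8.21]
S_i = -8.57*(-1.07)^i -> [-8.57, 9.17, -9.81, 10.5, -11.23]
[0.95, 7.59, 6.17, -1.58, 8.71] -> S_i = Random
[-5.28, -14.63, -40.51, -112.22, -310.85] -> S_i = -5.28*2.77^i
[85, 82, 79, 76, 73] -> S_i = 85 + -3*i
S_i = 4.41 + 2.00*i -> [4.41, 6.41, 8.41, 10.41, 12.41]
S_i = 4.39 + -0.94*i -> [4.39, 3.45, 2.51, 1.57, 0.63]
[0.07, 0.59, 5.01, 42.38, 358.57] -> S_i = 0.07*8.46^i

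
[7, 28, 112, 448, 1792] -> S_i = 7*4^i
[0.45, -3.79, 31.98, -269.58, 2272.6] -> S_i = 0.45*(-8.43)^i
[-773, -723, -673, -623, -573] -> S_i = -773 + 50*i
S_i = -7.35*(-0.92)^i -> [-7.35, 6.76, -6.22, 5.72, -5.27]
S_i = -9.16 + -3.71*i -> [-9.16, -12.87, -16.58, -20.29, -24.0]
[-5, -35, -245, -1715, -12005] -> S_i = -5*7^i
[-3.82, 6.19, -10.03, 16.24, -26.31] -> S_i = -3.82*(-1.62)^i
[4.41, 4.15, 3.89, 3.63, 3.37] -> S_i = 4.41 + -0.26*i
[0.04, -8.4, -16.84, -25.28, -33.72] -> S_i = 0.04 + -8.44*i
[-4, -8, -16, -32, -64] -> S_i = -4*2^i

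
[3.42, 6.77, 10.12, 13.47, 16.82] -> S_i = 3.42 + 3.35*i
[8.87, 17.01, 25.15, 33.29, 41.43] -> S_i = 8.87 + 8.14*i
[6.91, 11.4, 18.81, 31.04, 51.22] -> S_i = 6.91*1.65^i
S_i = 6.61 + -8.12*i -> [6.61, -1.51, -9.63, -17.75, -25.87]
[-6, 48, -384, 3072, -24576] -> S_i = -6*-8^i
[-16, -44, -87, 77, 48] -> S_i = Random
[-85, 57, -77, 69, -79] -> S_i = Random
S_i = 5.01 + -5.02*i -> [5.01, -0.01, -5.03, -10.05, -15.07]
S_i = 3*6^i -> [3, 18, 108, 648, 3888]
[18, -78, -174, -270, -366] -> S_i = 18 + -96*i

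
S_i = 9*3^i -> [9, 27, 81, 243, 729]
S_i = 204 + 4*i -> [204, 208, 212, 216, 220]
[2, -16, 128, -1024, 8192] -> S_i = 2*-8^i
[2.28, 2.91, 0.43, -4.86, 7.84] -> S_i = Random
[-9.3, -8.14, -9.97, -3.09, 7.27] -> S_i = Random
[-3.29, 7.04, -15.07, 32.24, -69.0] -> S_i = -3.29*(-2.14)^i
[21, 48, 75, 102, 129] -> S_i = 21 + 27*i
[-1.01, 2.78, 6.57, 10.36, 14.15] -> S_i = -1.01 + 3.79*i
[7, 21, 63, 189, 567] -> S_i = 7*3^i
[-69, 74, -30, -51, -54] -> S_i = Random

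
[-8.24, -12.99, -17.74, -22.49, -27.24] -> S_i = -8.24 + -4.75*i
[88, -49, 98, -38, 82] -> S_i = Random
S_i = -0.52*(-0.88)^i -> [-0.52, 0.46, -0.4, 0.35, -0.31]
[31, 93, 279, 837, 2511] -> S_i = 31*3^i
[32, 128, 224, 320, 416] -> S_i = 32 + 96*i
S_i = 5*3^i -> [5, 15, 45, 135, 405]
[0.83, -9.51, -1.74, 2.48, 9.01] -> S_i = Random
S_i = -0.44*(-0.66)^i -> [-0.44, 0.29, -0.19, 0.13, -0.08]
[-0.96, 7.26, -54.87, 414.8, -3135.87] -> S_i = -0.96*(-7.56)^i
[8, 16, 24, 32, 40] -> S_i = 8 + 8*i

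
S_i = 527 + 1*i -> [527, 528, 529, 530, 531]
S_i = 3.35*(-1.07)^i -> [3.35, -3.58, 3.84, -4.1, 4.39]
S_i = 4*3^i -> [4, 12, 36, 108, 324]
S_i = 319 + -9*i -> [319, 310, 301, 292, 283]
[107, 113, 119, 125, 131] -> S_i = 107 + 6*i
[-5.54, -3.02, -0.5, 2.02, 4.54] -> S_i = -5.54 + 2.52*i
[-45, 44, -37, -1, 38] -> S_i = Random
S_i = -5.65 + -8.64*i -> [-5.65, -14.29, -22.93, -31.57, -40.21]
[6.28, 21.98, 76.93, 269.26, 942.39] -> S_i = 6.28*3.50^i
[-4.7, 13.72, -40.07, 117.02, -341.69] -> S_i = -4.70*(-2.92)^i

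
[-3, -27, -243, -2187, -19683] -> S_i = -3*9^i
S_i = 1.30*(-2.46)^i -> [1.3, -3.2, 7.87, -19.35, 47.61]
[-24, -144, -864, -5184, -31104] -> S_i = -24*6^i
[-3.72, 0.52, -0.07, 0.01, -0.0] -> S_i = -3.72*(-0.14)^i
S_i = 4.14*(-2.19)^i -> [4.14, -9.07, 19.86, -43.48, 95.23]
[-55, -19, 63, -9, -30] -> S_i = Random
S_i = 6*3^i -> [6, 18, 54, 162, 486]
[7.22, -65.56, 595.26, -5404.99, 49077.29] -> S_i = 7.22*(-9.08)^i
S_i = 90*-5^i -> [90, -450, 2250, -11250, 56250]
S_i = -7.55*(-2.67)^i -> [-7.55, 20.16, -53.82, 143.71, -383.7]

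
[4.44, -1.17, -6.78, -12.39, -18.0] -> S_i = 4.44 + -5.61*i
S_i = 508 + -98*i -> [508, 410, 312, 214, 116]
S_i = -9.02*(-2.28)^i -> [-9.02, 20.57, -46.89, 106.91, -243.75]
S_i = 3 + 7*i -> [3, 10, 17, 24, 31]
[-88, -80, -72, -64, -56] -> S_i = -88 + 8*i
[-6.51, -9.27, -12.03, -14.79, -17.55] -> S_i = -6.51 + -2.76*i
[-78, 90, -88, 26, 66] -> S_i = Random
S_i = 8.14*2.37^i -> [8.14, 19.29, 45.72, 108.36, 256.81]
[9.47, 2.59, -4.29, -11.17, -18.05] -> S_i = 9.47 + -6.88*i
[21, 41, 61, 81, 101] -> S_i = 21 + 20*i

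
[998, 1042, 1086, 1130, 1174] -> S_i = 998 + 44*i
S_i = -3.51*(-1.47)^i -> [-3.51, 5.16, -7.58, 11.15, -16.39]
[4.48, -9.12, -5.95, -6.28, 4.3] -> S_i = Random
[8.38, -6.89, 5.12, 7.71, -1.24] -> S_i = Random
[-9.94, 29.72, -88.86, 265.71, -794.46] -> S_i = -9.94*(-2.99)^i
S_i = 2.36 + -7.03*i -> [2.36, -4.67, -11.7, -18.73, -25.76]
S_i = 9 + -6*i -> [9, 3, -3, -9, -15]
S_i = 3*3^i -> [3, 9, 27, 81, 243]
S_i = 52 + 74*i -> [52, 126, 200, 274, 348]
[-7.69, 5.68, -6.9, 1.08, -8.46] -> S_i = Random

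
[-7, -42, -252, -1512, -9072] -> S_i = -7*6^i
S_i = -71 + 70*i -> [-71, -1, 69, 139, 209]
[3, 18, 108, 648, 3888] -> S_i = 3*6^i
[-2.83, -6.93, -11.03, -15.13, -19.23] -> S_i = -2.83 + -4.10*i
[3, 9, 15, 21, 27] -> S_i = 3 + 6*i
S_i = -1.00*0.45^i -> [-1.0, -0.45, -0.2, -0.09, -0.04]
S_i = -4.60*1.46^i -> [-4.6, -6.72, -9.81, -14.32, -20.9]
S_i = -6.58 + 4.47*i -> [-6.58, -2.11, 2.36, 6.83, 11.3]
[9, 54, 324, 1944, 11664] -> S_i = 9*6^i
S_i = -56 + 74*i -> [-56, 18, 92, 166, 240]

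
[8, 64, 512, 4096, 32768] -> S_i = 8*8^i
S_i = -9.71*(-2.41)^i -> [-9.71, 23.4, -56.4, 135.92, -327.56]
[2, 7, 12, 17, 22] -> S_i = 2 + 5*i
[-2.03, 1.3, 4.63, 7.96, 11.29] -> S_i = -2.03 + 3.33*i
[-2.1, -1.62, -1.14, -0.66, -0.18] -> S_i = -2.10 + 0.48*i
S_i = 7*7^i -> [7, 49, 343, 2401, 16807]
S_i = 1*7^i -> [1, 7, 49, 343, 2401]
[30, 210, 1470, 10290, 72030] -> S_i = 30*7^i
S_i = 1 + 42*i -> [1, 43, 85, 127, 169]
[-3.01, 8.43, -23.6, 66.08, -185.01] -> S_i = -3.01*(-2.80)^i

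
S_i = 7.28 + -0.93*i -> [7.28, 6.35, 5.42, 4.49, 3.56]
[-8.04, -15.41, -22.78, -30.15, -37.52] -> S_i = -8.04 + -7.37*i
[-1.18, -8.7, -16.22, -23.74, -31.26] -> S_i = -1.18 + -7.52*i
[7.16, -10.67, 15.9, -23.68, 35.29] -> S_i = 7.16*(-1.49)^i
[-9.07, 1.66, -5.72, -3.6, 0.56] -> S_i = Random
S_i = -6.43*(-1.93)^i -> [-6.43, 12.41, -23.95, 46.23, -89.22]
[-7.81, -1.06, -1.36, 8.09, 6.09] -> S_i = Random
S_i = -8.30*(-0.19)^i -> [-8.3, 1.58, -0.3, 0.06, -0.01]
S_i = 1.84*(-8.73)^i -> [1.84, -16.06, 140.23, -1224.22, 10687.47]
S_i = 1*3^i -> [1, 3, 9, 27, 81]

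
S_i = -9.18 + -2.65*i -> [-9.18, -11.83, -14.48, -17.13, -19.78]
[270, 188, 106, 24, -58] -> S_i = 270 + -82*i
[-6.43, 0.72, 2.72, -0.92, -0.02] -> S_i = Random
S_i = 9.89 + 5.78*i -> [9.89, 15.67, 21.45, 27.23, 33.01]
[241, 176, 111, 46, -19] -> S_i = 241 + -65*i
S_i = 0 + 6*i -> [0, 6, 12, 18, 24]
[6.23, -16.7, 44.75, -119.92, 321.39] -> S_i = 6.23*(-2.68)^i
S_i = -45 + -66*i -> [-45, -111, -177, -243, -309]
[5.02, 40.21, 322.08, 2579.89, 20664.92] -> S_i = 5.02*8.01^i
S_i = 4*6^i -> [4, 24, 144, 864, 5184]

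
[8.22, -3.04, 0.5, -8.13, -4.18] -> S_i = Random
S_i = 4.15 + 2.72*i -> [4.15, 6.87, 9.59, 12.31, 15.03]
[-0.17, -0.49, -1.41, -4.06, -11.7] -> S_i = -0.17*2.88^i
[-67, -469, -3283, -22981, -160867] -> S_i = -67*7^i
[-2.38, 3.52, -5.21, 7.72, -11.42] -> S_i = -2.38*(-1.48)^i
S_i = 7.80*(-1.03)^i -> [7.8, -8.03, 8.28, -8.52, 8.78]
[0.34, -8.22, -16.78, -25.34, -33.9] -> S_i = 0.34 + -8.56*i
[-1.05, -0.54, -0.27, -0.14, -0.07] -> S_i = -1.05*0.51^i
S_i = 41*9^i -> [41, 369, 3321, 29889, 269001]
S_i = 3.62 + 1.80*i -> [3.62, 5.42, 7.22, 9.02, 10.82]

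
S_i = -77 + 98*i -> [-77, 21, 119, 217, 315]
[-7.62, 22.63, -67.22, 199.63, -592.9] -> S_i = -7.62*(-2.97)^i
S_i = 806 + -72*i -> [806, 734, 662, 590, 518]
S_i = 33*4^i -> [33, 132, 528, 2112, 8448]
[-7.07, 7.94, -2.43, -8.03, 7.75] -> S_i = Random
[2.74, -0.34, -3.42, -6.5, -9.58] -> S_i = 2.74 + -3.08*i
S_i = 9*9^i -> [9, 81, 729, 6561, 59049]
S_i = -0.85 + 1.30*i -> [-0.85, 0.45, 1.75, 3.05, 4.35]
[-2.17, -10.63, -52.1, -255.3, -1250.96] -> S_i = -2.17*4.90^i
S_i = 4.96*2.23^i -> [4.96, 11.06, 24.67, 55.0, 122.66]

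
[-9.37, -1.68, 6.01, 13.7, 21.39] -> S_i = -9.37 + 7.69*i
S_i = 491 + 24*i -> [491, 515, 539, 563, 587]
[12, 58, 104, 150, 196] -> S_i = 12 + 46*i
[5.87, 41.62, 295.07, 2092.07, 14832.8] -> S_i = 5.87*7.09^i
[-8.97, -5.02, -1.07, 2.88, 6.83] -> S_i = -8.97 + 3.95*i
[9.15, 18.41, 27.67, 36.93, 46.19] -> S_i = 9.15 + 9.26*i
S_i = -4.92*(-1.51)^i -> [-4.92, 7.43, -11.22, 16.94, -25.58]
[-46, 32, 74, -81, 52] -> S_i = Random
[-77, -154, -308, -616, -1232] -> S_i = -77*2^i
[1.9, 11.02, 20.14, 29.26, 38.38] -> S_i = 1.90 + 9.12*i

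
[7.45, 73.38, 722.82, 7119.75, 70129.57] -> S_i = 7.45*9.85^i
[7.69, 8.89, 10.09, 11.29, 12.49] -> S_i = 7.69 + 1.20*i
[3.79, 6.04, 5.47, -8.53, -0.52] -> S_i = Random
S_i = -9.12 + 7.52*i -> [-9.12, -1.6, 5.92, 13.44, 20.96]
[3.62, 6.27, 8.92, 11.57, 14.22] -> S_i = 3.62 + 2.65*i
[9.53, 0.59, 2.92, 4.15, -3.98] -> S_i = Random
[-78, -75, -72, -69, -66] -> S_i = -78 + 3*i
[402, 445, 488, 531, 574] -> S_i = 402 + 43*i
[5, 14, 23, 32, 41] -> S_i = 5 + 9*i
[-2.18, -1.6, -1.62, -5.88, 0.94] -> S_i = Random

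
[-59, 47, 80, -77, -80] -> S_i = Random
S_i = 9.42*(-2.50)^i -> [9.42, -23.55, 58.88, -147.19, 367.97]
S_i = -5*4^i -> [-5, -20, -80, -320, -1280]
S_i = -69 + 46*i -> [-69, -23, 23, 69, 115]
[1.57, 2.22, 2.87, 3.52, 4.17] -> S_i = 1.57 + 0.65*i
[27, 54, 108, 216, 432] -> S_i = 27*2^i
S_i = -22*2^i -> [-22, -44, -88, -176, -352]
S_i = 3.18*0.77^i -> [3.18, 2.45, 1.89, 1.45, 1.12]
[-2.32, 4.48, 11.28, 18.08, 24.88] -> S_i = -2.32 + 6.80*i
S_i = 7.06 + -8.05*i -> [7.06, -0.99, -9.04, -17.09, -25.14]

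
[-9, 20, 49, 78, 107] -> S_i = -9 + 29*i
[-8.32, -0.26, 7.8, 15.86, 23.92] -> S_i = -8.32 + 8.06*i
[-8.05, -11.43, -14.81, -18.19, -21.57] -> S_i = -8.05 + -3.38*i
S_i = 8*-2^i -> [8, -16, 32, -64, 128]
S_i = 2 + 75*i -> [2, 77, 152, 227, 302]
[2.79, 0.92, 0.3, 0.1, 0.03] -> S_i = 2.79*0.33^i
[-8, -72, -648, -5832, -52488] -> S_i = -8*9^i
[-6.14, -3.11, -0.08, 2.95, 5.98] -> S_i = -6.14 + 3.03*i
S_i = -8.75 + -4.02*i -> [-8.75, -12.77, -16.79, -20.81, -24.83]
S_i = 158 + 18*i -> [158, 176, 194, 212, 230]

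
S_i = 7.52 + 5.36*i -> [7.52, 12.88, 18.24, 23.6, 28.96]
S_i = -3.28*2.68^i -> [-3.28, -8.79, -23.56, -63.14, -169.2]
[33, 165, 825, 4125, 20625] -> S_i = 33*5^i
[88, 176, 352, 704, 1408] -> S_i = 88*2^i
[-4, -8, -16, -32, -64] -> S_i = -4*2^i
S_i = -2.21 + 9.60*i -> [-2.21, 7.39, 16.99, 26.59, 36.19]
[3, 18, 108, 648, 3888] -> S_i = 3*6^i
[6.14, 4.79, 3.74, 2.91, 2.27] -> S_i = 6.14*0.78^i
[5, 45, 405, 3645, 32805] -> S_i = 5*9^i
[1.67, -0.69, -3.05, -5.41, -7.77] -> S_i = 1.67 + -2.36*i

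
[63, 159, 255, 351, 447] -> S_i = 63 + 96*i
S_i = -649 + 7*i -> [-649, -642, -635, -628, -621]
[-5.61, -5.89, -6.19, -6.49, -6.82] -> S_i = -5.61*1.05^i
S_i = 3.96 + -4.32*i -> [3.96, -0.36, -4.68, -9.0, -13.32]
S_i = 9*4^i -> [9, 36, 144, 576, 2304]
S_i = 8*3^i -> [8, 24, 72, 216, 648]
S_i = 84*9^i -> [84, 756, 6804, 61236, 551124]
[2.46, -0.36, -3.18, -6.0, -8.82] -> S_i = 2.46 + -2.82*i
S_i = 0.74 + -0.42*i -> [0.74, 0.32, -0.1, -0.52, -0.94]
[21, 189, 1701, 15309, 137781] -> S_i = 21*9^i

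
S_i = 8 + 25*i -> [8, 33, 58, 83, 108]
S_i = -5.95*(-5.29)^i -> [-5.95, 31.48, -166.51, 880.81, -4659.5]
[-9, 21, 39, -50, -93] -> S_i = Random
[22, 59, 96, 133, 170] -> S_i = 22 + 37*i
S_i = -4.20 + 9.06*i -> [-4.2, 4.86, 13.92, 22.98, 32.04]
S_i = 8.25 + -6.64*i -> [8.25, 1.61, -5.03, -11.67, -18.31]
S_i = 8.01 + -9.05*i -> [8.01, -1.04, -10.09, -19.14, -28.19]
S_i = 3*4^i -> [3, 12, 48, 192, 768]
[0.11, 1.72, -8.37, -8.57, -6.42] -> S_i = Random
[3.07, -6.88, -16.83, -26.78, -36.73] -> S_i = 3.07 + -9.95*i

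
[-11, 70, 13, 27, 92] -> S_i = Random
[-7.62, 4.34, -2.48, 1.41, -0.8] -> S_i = -7.62*(-0.57)^i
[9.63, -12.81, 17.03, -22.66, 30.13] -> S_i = 9.63*(-1.33)^i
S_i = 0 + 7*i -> [0, 7, 14, 21, 28]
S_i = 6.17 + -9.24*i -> [6.17, -3.07, -12.31, -21.55, -30.79]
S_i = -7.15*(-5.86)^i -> [-7.15, 41.9, -245.53, 1438.79, -8431.34]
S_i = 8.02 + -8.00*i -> [8.02, 0.02, -7.98, -15.98, -23.98]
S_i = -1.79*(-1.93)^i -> [-1.79, 3.45, -6.67, 12.87, -24.84]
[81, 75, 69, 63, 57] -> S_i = 81 + -6*i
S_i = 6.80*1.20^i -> [6.8, 8.16, 9.79, 11.75, 14.1]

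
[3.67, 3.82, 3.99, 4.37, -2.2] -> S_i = Random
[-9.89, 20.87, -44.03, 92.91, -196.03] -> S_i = -9.89*(-2.11)^i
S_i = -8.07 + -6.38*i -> [-8.07, -14.45, -20.83, -27.21, -33.59]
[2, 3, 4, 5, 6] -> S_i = 2 + 1*i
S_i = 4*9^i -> [4, 36, 324, 2916, 26244]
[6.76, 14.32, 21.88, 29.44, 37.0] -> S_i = 6.76 + 7.56*i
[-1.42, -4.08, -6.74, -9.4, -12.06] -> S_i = -1.42 + -2.66*i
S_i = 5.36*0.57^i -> [5.36, 3.06, 1.74, 0.99, 0.57]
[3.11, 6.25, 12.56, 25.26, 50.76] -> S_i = 3.11*2.01^i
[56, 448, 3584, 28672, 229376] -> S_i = 56*8^i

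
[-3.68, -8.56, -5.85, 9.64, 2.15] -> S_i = Random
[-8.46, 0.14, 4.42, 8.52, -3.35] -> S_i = Random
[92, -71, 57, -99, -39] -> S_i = Random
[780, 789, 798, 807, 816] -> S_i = 780 + 9*i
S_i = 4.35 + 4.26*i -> [4.35, 8.61, 12.87, 17.13, 21.39]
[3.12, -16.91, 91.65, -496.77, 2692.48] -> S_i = 3.12*(-5.42)^i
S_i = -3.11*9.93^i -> [-3.11, -30.88, -306.66, -3045.15, -30238.3]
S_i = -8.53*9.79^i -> [-8.53, -83.51, -817.55, -8003.82, -78357.36]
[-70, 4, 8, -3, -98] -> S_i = Random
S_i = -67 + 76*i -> [-67, 9, 85, 161, 237]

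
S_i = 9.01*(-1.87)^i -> [9.01, -16.85, 31.51, -58.92, 110.18]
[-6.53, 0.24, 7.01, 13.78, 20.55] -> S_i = -6.53 + 6.77*i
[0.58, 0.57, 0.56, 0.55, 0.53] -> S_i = 0.58*0.98^i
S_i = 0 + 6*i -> [0, 6, 12, 18, 24]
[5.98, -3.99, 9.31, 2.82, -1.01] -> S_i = Random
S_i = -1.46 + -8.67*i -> [-1.46, -10.13, -18.8, -27.47, -36.14]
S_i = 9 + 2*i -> [9, 11, 13, 15, 17]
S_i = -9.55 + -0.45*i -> [-9.55, -10.0, -10.45, -10.9, -11.35]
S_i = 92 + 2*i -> [92, 94, 96, 98, 100]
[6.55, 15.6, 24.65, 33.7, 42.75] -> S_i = 6.55 + 9.05*i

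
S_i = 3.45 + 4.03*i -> [3.45, 7.48, 11.51, 15.54, 19.57]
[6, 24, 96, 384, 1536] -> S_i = 6*4^i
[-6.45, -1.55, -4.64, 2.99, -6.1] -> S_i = Random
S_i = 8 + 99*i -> [8, 107, 206, 305, 404]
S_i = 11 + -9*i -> [11, 2, -7, -16, -25]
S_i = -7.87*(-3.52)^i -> [-7.87, 27.7, -97.51, 343.24, -1208.22]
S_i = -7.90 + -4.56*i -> [-7.9, -12.46, -17.02, -21.58, -26.14]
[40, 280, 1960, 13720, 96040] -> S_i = 40*7^i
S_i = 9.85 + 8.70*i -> [9.85, 18.55, 27.25, 35.95, 44.65]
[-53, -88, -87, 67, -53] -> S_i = Random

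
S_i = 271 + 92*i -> [271, 363, 455, 547, 639]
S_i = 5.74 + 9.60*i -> [5.74, 15.34, 24.94, 34.54, 44.14]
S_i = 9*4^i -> [9, 36, 144, 576, 2304]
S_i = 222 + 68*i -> [222, 290, 358, 426, 494]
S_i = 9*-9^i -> [9, -81, 729, -6561, 59049]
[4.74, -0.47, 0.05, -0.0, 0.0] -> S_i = 4.74*(-0.10)^i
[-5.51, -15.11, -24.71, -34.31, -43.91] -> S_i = -5.51 + -9.60*i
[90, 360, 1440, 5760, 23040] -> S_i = 90*4^i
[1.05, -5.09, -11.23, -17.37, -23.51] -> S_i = 1.05 + -6.14*i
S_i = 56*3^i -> [56, 168, 504, 1512, 4536]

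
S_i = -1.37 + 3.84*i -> [-1.37, 2.47, 6.31, 10.15, 13.99]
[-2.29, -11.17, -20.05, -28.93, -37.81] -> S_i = -2.29 + -8.88*i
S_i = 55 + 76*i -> [55, 131, 207, 283, 359]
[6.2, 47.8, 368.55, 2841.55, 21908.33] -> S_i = 6.20*7.71^i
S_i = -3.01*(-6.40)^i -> [-3.01, 19.26, -123.29, 789.05, -5049.94]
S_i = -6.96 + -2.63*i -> [-6.96, -9.59, -12.22, -14.85, -17.48]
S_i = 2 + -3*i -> [2, -1, -4, -7, -10]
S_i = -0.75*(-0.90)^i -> [-0.75, 0.68, -0.61, 0.55, -0.49]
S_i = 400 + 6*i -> [400, 406, 412, 418, 424]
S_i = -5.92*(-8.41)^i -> [-5.92, 49.79, -418.71, 3521.35, -29614.59]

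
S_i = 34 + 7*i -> [34, 41, 48, 55, 62]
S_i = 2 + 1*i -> [2, 3, 4, 5, 6]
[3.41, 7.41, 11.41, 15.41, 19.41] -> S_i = 3.41 + 4.00*i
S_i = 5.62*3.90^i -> [5.62, 21.92, 85.48, 333.37, 1300.15]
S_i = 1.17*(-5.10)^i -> [1.17, -5.97, 30.43, -155.2, 791.53]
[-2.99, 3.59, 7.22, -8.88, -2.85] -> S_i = Random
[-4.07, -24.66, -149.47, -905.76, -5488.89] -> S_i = -4.07*6.06^i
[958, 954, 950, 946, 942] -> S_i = 958 + -4*i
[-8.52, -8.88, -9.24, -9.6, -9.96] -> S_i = -8.52 + -0.36*i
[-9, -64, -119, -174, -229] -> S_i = -9 + -55*i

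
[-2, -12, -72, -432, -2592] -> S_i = -2*6^i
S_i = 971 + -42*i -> [971, 929, 887, 845, 803]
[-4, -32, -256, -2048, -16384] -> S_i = -4*8^i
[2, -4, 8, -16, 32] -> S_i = 2*-2^i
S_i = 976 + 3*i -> [976, 979, 982, 985, 988]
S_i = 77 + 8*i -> [77, 85, 93, 101, 109]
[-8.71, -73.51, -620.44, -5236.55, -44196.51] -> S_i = -8.71*8.44^i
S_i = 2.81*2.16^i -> [2.81, 6.07, 13.11, 28.32, 61.17]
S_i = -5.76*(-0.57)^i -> [-5.76, 3.28, -1.87, 1.07, -0.61]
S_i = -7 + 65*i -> [-7, 58, 123, 188, 253]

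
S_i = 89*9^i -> [89, 801, 7209, 64881, 583929]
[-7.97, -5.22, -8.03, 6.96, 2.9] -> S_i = Random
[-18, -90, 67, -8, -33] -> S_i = Random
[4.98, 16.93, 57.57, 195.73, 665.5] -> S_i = 4.98*3.40^i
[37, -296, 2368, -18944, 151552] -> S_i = 37*-8^i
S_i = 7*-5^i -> [7, -35, 175, -875, 4375]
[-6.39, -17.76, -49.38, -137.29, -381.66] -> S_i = -6.39*2.78^i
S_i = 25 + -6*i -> [25, 19, 13, 7, 1]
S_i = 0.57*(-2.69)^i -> [0.57, -1.53, 4.12, -11.1, 29.85]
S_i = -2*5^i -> [-2, -10, -50, -250, -1250]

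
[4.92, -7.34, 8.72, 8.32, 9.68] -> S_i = Random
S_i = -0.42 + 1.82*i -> [-0.42, 1.4, 3.22, 5.04, 6.86]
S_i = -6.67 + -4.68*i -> [-6.67, -11.35, -16.03, -20.71, -25.39]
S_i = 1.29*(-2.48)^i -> [1.29, -3.2, 7.93, -19.68, 48.8]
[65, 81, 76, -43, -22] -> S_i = Random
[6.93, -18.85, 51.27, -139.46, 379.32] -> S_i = 6.93*(-2.72)^i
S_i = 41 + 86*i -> [41, 127, 213, 299, 385]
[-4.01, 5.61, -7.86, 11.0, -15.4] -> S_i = -4.01*(-1.40)^i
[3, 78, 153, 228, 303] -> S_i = 3 + 75*i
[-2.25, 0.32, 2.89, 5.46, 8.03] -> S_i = -2.25 + 2.57*i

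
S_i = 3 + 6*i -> [3, 9, 15, 21, 27]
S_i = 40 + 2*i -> [40, 42, 44, 46, 48]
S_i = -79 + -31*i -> [-79, -110, -141, -172, -203]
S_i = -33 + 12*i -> [-33, -21, -9, 3, 15]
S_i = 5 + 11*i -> [5, 16, 27, 38, 49]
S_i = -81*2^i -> [-81, -162, -324, -648, -1296]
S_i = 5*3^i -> [5, 15, 45, 135, 405]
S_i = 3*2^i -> [3, 6, 12, 24, 48]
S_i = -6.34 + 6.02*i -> [-6.34, -0.32, 5.7, 11.72, 17.74]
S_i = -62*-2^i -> [-62, 124, -248, 496, -992]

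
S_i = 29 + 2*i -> [29, 31, 33, 35, 37]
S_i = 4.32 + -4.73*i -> [4.32, -0.41, -5.14, -9.87, -14.6]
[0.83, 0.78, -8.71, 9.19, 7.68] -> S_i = Random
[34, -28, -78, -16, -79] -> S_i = Random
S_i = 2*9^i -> [2, 18, 162, 1458, 13122]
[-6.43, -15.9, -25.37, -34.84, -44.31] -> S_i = -6.43 + -9.47*i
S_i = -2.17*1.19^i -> [-2.17, -2.58, -3.07, -3.66, -4.35]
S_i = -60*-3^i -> [-60, 180, -540, 1620, -4860]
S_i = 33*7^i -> [33, 231, 1617, 11319, 79233]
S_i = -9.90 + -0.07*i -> [-9.9, -9.97, -10.04, -10.11, -10.18]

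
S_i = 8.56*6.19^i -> [8.56, 52.99, 327.99, 2030.23, 12567.14]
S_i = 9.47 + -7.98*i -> [9.47, 1.49, -6.49, -14.47, -22.45]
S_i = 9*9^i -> [9, 81, 729, 6561, 59049]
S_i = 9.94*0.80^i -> [9.94, 7.95, 6.36, 5.09, 4.07]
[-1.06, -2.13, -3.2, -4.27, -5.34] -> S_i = -1.06 + -1.07*i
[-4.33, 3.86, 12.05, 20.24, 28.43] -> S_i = -4.33 + 8.19*i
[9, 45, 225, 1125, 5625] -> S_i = 9*5^i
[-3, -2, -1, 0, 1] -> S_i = -3 + 1*i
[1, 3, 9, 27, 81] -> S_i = 1*3^i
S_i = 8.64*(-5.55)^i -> [8.64, -47.95, 266.13, -1477.04, 8197.58]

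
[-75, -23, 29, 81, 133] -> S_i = -75 + 52*i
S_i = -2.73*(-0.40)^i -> [-2.73, 1.09, -0.44, 0.17, -0.07]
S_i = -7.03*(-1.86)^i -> [-7.03, 13.08, -24.32, 45.24, -84.14]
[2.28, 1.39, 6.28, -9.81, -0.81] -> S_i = Random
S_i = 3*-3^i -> [3, -9, 27, -81, 243]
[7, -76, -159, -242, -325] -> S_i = 7 + -83*i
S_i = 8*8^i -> [8, 64, 512, 4096, 32768]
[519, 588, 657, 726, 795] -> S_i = 519 + 69*i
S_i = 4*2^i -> [4, 8, 16, 32, 64]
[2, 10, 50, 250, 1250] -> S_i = 2*5^i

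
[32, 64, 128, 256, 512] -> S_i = 32*2^i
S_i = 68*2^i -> [68, 136, 272, 544, 1088]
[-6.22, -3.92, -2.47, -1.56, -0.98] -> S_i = -6.22*0.63^i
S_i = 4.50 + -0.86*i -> [4.5, 3.64, 2.78, 1.92, 1.06]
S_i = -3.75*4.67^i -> [-3.75, -17.51, -81.78, -381.93, -1783.61]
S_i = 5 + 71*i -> [5, 76, 147, 218, 289]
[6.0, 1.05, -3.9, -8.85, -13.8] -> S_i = 6.00 + -4.95*i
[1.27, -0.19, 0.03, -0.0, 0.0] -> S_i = 1.27*(-0.15)^i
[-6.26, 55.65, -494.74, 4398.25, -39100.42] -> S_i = -6.26*(-8.89)^i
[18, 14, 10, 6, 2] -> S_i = 18 + -4*i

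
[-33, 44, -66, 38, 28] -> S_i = Random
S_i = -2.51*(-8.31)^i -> [-2.51, 20.86, -173.33, 1440.38, -11969.55]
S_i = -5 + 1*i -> [-5, -4, -3, -2, -1]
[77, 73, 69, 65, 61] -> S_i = 77 + -4*i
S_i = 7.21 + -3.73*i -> [7.21, 3.48, -0.25, -3.98, -7.71]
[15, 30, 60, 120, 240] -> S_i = 15*2^i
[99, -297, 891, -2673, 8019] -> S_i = 99*-3^i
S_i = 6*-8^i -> [6, -48, 384, -3072, 24576]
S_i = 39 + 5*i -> [39, 44, 49, 54, 59]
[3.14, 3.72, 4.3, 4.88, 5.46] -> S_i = 3.14 + 0.58*i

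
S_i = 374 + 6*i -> [374, 380, 386, 392, 398]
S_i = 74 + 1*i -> [74, 75, 76, 77, 78]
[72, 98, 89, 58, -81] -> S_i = Random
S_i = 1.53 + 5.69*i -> [1.53, 7.22, 12.91, 18.6, 24.29]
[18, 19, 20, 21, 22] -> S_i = 18 + 1*i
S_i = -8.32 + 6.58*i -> [-8.32, -1.74, 4.84, 11.42, 18.0]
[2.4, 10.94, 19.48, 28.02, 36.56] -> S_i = 2.40 + 8.54*i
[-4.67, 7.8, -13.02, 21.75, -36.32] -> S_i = -4.67*(-1.67)^i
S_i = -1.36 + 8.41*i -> [-1.36, 7.05, 15.46, 23.87, 32.28]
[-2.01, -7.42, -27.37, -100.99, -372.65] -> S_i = -2.01*3.69^i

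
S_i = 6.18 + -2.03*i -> [6.18, 4.15, 2.12, 0.09, -1.94]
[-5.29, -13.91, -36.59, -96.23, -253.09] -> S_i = -5.29*2.63^i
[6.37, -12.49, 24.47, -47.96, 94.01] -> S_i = 6.37*(-1.96)^i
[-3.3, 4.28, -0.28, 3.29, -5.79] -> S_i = Random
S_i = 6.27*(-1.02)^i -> [6.27, -6.4, 6.52, -6.65, 6.79]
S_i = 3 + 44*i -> [3, 47, 91, 135, 179]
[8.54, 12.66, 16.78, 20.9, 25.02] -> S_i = 8.54 + 4.12*i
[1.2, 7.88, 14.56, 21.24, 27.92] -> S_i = 1.20 + 6.68*i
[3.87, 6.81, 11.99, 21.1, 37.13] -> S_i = 3.87*1.76^i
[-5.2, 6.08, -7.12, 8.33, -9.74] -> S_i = -5.20*(-1.17)^i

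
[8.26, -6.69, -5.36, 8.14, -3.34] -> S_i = Random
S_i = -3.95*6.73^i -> [-3.95, -26.58, -178.91, -1204.04, -8103.21]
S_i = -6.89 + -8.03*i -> [-6.89, -14.92, -22.95, -30.98, -39.01]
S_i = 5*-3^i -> [5, -15, 45, -135, 405]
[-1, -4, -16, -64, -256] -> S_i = -1*4^i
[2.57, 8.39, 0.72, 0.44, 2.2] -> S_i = Random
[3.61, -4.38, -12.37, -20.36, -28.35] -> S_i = 3.61 + -7.99*i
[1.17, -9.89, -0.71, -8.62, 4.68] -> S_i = Random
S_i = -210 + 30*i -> [-210, -180, -150, -120, -90]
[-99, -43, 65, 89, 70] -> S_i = Random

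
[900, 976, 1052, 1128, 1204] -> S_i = 900 + 76*i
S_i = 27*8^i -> [27, 216, 1728, 13824, 110592]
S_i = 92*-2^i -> [92, -184, 368, -736, 1472]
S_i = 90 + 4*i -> [90, 94, 98, 102, 106]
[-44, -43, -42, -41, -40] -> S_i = -44 + 1*i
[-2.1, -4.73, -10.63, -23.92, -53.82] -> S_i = -2.10*2.25^i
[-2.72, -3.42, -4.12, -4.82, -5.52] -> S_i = -2.72 + -0.70*i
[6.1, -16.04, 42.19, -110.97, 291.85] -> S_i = 6.10*(-2.63)^i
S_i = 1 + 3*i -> [1, 4, 7, 10, 13]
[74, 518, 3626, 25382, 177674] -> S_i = 74*7^i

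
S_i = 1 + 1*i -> [1, 2, 3, 4, 5]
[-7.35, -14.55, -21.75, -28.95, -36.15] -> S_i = -7.35 + -7.20*i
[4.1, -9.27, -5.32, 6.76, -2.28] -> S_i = Random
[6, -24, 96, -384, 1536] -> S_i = 6*-4^i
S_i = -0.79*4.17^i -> [-0.79, -3.29, -13.74, -57.28, -238.88]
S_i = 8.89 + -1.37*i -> [8.89, 7.52, 6.15, 4.78, 3.41]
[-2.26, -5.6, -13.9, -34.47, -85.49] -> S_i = -2.26*2.48^i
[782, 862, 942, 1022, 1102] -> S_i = 782 + 80*i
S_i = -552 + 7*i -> [-552, -545, -538, -531, -524]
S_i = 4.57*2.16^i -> [4.57, 9.87, 21.32, 46.06, 99.48]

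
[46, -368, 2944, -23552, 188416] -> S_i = 46*-8^i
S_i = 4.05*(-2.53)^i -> [4.05, -10.25, 25.92, -65.59, 165.93]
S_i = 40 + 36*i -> [40, 76, 112, 148, 184]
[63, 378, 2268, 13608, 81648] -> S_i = 63*6^i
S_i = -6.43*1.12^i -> [-6.43, -7.2, -8.07, -9.03, -10.12]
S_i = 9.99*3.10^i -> [9.99, 30.97, 96.0, 297.61, 922.6]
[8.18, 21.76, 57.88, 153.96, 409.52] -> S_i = 8.18*2.66^i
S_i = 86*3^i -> [86, 258, 774, 2322, 6966]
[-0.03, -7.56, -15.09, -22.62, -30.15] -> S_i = -0.03 + -7.53*i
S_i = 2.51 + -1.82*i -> [2.51, 0.69, -1.13, -2.95, -4.77]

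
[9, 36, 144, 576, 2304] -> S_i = 9*4^i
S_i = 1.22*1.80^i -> [1.22, 2.2, 3.95, 7.12, 12.81]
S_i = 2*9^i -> [2, 18, 162, 1458, 13122]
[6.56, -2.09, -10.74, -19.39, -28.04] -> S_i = 6.56 + -8.65*i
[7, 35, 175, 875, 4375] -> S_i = 7*5^i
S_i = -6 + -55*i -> [-6, -61, -116, -171, -226]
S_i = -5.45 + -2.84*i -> [-5.45, -8.29, -11.13, -13.97, -16.81]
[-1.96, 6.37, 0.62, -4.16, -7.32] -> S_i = Random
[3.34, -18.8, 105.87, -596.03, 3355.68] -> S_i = 3.34*(-5.63)^i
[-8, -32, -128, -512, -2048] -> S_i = -8*4^i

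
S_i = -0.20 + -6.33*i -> [-0.2, -6.53, -12.86, -19.19, -25.52]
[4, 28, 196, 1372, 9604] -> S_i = 4*7^i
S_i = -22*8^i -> [-22, -176, -1408, -11264, -90112]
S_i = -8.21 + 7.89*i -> [-8.21, -0.32, 7.57, 15.46, 23.35]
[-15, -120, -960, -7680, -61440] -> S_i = -15*8^i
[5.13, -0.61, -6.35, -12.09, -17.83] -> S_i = 5.13 + -5.74*i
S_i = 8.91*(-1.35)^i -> [8.91, -12.03, 16.24, -21.92, 29.59]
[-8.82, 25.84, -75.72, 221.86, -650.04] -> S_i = -8.82*(-2.93)^i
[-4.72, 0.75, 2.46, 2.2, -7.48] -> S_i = Random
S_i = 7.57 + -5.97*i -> [7.57, 1.6, -4.37, -10.34, -16.31]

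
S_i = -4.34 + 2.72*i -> [-4.34, -1.62, 1.1, 3.82, 6.54]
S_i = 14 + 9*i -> [14, 23, 32, 41, 50]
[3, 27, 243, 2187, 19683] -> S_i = 3*9^i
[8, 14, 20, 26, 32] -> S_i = 8 + 6*i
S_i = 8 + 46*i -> [8, 54, 100, 146, 192]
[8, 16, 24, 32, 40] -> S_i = 8 + 8*i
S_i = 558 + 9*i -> [558, 567, 576, 585, 594]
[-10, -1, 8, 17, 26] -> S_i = -10 + 9*i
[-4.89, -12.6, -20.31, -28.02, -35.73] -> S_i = -4.89 + -7.71*i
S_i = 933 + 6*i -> [933, 939, 945, 951, 957]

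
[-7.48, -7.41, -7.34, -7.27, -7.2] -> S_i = -7.48 + 0.07*i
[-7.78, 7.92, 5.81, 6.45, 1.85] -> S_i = Random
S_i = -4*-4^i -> [-4, 16, -64, 256, -1024]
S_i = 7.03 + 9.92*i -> [7.03, 16.95, 26.87, 36.79, 46.71]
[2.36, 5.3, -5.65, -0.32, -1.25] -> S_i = Random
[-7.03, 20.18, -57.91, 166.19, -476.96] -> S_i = -7.03*(-2.87)^i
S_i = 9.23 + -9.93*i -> [9.23, -0.7, -10.63, -20.56, -30.49]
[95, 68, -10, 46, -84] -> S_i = Random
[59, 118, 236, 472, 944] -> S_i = 59*2^i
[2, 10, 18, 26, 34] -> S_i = 2 + 8*i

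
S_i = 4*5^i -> [4, 20, 100, 500, 2500]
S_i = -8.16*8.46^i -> [-8.16, -69.03, -584.02, -4940.85, -41799.55]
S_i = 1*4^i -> [1, 4, 16, 64, 256]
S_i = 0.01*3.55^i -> [0.01, 0.04, 0.13, 0.45, 1.59]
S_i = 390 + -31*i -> [390, 359, 328, 297, 266]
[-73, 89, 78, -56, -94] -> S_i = Random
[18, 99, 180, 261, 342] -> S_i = 18 + 81*i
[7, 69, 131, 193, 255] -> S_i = 7 + 62*i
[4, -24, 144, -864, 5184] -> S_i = 4*-6^i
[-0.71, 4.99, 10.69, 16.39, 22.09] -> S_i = -0.71 + 5.70*i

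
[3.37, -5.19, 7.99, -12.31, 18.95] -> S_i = 3.37*(-1.54)^i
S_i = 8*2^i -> [8, 16, 32, 64, 128]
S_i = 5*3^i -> [5, 15, 45, 135, 405]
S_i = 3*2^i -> [3, 6, 12, 24, 48]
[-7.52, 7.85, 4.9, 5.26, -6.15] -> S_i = Random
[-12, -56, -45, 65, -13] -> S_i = Random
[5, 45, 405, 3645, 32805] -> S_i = 5*9^i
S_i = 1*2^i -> [1, 2, 4, 8, 16]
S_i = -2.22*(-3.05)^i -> [-2.22, 6.77, -20.65, 62.99, -192.11]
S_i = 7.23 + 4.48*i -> [7.23, 11.71, 16.19, 20.67, 25.15]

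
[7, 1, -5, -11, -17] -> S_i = 7 + -6*i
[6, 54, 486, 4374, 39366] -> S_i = 6*9^i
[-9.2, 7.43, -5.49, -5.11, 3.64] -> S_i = Random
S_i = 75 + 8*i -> [75, 83, 91, 99, 107]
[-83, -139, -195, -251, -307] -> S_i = -83 + -56*i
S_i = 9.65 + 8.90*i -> [9.65, 18.55, 27.45, 36.35, 45.25]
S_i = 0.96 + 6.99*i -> [0.96, 7.95, 14.94, 21.93, 28.92]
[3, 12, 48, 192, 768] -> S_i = 3*4^i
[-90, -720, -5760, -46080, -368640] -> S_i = -90*8^i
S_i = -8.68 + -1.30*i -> [-8.68, -9.98, -11.28, -12.58, -13.88]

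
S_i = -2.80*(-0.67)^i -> [-2.8, 1.88, -1.26, 0.84, -0.56]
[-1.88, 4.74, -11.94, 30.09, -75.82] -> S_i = -1.88*(-2.52)^i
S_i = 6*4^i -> [6, 24, 96, 384, 1536]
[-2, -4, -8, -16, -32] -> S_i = -2*2^i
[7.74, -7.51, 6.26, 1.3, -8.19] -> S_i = Random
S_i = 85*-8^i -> [85, -680, 5440, -43520, 348160]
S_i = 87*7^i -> [87, 609, 4263, 29841, 208887]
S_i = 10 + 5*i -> [10, 15, 20, 25, 30]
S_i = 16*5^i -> [16, 80, 400, 2000, 10000]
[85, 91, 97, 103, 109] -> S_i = 85 + 6*i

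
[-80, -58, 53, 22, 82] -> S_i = Random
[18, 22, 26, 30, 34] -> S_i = 18 + 4*i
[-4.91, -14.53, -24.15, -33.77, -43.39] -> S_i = -4.91 + -9.62*i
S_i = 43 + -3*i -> [43, 40, 37, 34, 31]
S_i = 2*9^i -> [2, 18, 162, 1458, 13122]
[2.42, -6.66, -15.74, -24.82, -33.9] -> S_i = 2.42 + -9.08*i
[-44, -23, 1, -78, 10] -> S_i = Random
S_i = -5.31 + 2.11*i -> [-5.31, -3.2, -1.09, 1.02, 3.13]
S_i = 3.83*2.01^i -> [3.83, 7.7, 15.47, 31.1, 62.51]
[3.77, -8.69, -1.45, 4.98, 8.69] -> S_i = Random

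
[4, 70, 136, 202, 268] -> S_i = 4 + 66*i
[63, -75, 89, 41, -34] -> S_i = Random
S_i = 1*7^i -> [1, 7, 49, 343, 2401]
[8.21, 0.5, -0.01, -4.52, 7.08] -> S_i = Random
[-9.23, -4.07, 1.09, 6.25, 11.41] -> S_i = -9.23 + 5.16*i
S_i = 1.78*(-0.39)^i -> [1.78, -0.69, 0.27, -0.11, 0.04]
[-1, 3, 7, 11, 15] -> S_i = -1 + 4*i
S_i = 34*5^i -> [34, 170, 850, 4250, 21250]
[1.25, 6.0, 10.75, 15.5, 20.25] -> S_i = 1.25 + 4.75*i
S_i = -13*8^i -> [-13, -104, -832, -6656, -53248]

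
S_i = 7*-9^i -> [7, -63, 567, -5103, 45927]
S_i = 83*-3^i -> [83, -249, 747, -2241, 6723]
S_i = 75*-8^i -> [75, -600, 4800, -38400, 307200]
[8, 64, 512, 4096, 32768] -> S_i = 8*8^i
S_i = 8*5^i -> [8, 40, 200, 1000, 5000]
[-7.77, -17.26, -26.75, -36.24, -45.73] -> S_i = -7.77 + -9.49*i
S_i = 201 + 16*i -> [201, 217, 233, 249, 265]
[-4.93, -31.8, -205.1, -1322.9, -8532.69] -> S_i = -4.93*6.45^i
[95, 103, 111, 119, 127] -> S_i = 95 + 8*i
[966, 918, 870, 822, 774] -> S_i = 966 + -48*i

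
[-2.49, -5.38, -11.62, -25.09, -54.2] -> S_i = -2.49*2.16^i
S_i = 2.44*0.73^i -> [2.44, 1.78, 1.3, 0.95, 0.69]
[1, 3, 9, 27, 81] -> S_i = 1*3^i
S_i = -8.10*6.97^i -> [-8.1, -56.46, -393.51, -2742.73, -19116.84]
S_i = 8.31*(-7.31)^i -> [8.31, -60.75, 444.05, -3246.03, 23728.51]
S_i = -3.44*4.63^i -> [-3.44, -15.93, -73.74, -341.43, -1580.82]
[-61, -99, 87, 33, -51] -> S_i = Random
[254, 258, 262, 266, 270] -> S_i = 254 + 4*i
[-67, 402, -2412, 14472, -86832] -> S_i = -67*-6^i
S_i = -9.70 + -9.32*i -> [-9.7, -19.02, -28.34, -37.66, -46.98]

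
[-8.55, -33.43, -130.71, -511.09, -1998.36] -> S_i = -8.55*3.91^i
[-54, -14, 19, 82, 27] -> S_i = Random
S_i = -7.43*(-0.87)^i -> [-7.43, 6.46, -5.62, 4.89, -4.26]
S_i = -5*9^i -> [-5, -45, -405, -3645, -32805]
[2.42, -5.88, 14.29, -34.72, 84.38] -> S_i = 2.42*(-2.43)^i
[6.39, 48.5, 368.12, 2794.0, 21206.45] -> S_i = 6.39*7.59^i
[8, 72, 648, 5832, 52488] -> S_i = 8*9^i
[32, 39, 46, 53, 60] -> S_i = 32 + 7*i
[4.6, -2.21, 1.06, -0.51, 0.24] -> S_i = 4.60*(-0.48)^i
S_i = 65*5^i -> [65, 325, 1625, 8125, 40625]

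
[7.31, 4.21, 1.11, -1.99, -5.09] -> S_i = 7.31 + -3.10*i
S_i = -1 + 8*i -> [-1, 7, 15, 23, 31]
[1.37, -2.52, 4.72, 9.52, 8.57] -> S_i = Random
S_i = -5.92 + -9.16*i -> [-5.92, -15.08, -24.24, -33.4, -42.56]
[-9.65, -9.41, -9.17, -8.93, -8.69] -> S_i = -9.65 + 0.24*i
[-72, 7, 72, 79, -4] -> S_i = Random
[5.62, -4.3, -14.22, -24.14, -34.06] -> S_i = 5.62 + -9.92*i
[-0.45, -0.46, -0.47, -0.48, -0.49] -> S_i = -0.45*1.02^i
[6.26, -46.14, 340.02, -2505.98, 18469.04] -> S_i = 6.26*(-7.37)^i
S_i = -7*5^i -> [-7, -35, -175, -875, -4375]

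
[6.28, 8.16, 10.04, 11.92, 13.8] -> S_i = 6.28 + 1.88*i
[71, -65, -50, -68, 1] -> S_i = Random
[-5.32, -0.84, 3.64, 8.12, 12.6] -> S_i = -5.32 + 4.48*i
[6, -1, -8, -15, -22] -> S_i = 6 + -7*i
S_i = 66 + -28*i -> [66, 38, 10, -18, -46]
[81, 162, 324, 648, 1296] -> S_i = 81*2^i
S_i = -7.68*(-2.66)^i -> [-7.68, 20.43, -54.34, 144.55, -384.49]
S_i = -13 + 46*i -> [-13, 33, 79, 125, 171]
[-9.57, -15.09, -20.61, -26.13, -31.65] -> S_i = -9.57 + -5.52*i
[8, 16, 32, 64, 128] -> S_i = 8*2^i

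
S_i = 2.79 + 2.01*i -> [2.79, 4.8, 6.81, 8.82, 10.83]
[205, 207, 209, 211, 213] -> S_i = 205 + 2*i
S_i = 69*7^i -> [69, 483, 3381, 23667, 165669]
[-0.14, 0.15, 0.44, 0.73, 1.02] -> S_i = -0.14 + 0.29*i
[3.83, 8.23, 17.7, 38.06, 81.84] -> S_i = 3.83*2.15^i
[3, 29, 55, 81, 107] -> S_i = 3 + 26*i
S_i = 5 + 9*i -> [5, 14, 23, 32, 41]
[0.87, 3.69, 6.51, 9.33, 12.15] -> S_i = 0.87 + 2.82*i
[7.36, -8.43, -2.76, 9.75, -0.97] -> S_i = Random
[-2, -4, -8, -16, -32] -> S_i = -2*2^i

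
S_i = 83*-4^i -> [83, -332, 1328, -5312, 21248]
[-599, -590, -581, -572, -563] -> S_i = -599 + 9*i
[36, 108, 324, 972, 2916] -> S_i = 36*3^i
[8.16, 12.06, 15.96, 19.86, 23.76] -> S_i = 8.16 + 3.90*i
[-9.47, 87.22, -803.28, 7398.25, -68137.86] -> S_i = -9.47*(-9.21)^i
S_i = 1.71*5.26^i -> [1.71, 8.99, 47.31, 248.86, 1309.0]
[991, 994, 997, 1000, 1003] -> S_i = 991 + 3*i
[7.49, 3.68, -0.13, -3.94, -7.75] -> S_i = 7.49 + -3.81*i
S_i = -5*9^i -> [-5, -45, -405, -3645, -32805]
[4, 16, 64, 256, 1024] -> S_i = 4*4^i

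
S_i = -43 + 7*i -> [-43, -36, -29, -22, -15]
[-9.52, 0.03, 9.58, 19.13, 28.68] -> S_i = -9.52 + 9.55*i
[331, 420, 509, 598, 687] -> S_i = 331 + 89*i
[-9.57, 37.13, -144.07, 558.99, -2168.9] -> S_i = -9.57*(-3.88)^i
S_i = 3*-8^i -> [3, -24, 192, -1536, 12288]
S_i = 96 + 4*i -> [96, 100, 104, 108, 112]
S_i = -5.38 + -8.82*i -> [-5.38, -14.2, -23.02, -31.84, -40.66]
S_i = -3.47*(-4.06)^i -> [-3.47, 14.09, -57.2, 232.22, -942.83]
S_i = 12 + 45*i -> [12, 57, 102, 147, 192]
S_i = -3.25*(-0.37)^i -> [-3.25, 1.2, -0.44, 0.16, -0.06]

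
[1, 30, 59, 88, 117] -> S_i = 1 + 29*i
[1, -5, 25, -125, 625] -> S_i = 1*-5^i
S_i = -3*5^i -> [-3, -15, -75, -375, -1875]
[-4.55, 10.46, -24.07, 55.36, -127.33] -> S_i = -4.55*(-2.30)^i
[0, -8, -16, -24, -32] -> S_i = 0 + -8*i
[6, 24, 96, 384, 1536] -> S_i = 6*4^i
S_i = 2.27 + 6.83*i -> [2.27, 9.1, 15.93, 22.76, 29.59]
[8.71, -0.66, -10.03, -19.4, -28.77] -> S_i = 8.71 + -9.37*i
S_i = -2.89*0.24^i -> [-2.89, -0.69, -0.17, -0.04, -0.01]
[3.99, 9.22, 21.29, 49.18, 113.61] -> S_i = 3.99*2.31^i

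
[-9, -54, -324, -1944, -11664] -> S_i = -9*6^i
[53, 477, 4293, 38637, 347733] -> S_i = 53*9^i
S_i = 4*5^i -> [4, 20, 100, 500, 2500]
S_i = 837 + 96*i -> [837, 933, 1029, 1125, 1221]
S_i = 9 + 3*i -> [9, 12, 15, 18, 21]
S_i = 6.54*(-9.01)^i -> [6.54, -58.93, 530.92, -4783.57, 43099.96]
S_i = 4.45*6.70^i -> [4.45, 29.82, 199.76, 1338.4, 8967.25]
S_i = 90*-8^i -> [90, -720, 5760, -46080, 368640]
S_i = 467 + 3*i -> [467, 470, 473, 476, 479]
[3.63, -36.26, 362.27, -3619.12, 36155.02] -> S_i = 3.63*(-9.99)^i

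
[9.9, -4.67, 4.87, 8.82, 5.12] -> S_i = Random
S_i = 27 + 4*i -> [27, 31, 35, 39, 43]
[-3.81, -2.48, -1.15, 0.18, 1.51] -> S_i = -3.81 + 1.33*i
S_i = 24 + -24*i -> [24, 0, -24, -48, -72]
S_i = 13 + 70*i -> [13, 83, 153, 223, 293]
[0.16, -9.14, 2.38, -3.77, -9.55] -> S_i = Random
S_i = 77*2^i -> [77, 154, 308, 616, 1232]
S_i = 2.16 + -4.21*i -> [2.16, -2.05, -6.26, -10.47, -14.68]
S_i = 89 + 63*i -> [89, 152, 215, 278, 341]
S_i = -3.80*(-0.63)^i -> [-3.8, 2.39, -1.51, 0.95, -0.6]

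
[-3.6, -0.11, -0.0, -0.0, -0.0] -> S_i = -3.60*0.03^i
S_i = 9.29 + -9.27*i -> [9.29, 0.02, -9.25, -18.52, -27.79]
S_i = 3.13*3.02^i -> [3.13, 9.45, 28.55, 86.21, 260.36]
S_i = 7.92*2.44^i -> [7.92, 19.32, 47.15, 115.05, 280.73]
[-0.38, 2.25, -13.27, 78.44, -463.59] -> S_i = -0.38*(-5.91)^i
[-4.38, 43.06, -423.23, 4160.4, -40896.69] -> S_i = -4.38*(-9.83)^i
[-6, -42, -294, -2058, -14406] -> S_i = -6*7^i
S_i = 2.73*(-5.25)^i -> [2.73, -14.33, 75.25, -395.04, 2073.96]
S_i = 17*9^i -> [17, 153, 1377, 12393, 111537]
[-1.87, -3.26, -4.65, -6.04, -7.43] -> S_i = -1.87 + -1.39*i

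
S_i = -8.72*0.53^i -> [-8.72, -4.62, -2.45, -1.3, -0.69]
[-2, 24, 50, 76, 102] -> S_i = -2 + 26*i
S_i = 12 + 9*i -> [12, 21, 30, 39, 48]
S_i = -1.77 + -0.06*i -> [-1.77, -1.83, -1.89, -1.95, -2.01]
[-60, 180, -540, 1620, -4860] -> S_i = -60*-3^i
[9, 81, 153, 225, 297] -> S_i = 9 + 72*i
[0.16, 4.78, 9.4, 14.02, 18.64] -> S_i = 0.16 + 4.62*i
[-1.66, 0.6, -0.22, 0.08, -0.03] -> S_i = -1.66*(-0.36)^i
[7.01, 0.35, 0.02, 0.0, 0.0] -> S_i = 7.01*0.05^i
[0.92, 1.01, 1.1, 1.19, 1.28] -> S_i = 0.92 + 0.09*i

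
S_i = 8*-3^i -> [8, -24, 72, -216, 648]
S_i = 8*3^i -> [8, 24, 72, 216, 648]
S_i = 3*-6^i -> [3, -18, 108, -648, 3888]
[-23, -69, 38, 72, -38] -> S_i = Random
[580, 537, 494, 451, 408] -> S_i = 580 + -43*i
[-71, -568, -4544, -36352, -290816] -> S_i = -71*8^i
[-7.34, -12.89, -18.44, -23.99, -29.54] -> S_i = -7.34 + -5.55*i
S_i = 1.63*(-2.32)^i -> [1.63, -3.78, 8.77, -20.35, 47.22]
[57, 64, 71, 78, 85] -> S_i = 57 + 7*i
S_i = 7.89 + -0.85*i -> [7.89, 7.04, 6.19, 5.34, 4.49]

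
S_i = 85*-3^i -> [85, -255, 765, -2295, 6885]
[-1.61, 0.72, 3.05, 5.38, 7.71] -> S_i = -1.61 + 2.33*i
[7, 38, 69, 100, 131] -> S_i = 7 + 31*i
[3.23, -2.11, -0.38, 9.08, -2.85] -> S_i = Random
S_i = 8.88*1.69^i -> [8.88, 15.01, 25.36, 42.86, 72.44]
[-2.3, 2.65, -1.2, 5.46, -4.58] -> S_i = Random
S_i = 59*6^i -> [59, 354, 2124, 12744, 76464]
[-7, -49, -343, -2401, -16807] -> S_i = -7*7^i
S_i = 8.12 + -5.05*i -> [8.12, 3.07, -1.98, -7.03, -12.08]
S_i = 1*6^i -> [1, 6, 36, 216, 1296]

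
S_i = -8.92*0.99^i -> [-8.92, -8.83, -8.74, -8.66, -8.57]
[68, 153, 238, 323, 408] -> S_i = 68 + 85*i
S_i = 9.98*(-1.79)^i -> [9.98, -17.86, 31.98, -57.24, 102.46]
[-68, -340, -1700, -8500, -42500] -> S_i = -68*5^i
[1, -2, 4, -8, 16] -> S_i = 1*-2^i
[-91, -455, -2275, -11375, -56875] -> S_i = -91*5^i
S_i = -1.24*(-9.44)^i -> [-1.24, 11.71, -110.5, 1043.13, -9847.13]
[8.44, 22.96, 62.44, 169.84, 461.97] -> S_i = 8.44*2.72^i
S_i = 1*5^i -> [1, 5, 25, 125, 625]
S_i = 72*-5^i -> [72, -360, 1800, -9000, 45000]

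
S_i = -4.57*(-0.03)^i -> [-4.57, 0.14, -0.0, 0.0, -0.0]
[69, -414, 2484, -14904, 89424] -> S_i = 69*-6^i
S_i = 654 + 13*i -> [654, 667, 680, 693, 706]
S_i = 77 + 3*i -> [77, 80, 83, 86, 89]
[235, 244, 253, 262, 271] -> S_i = 235 + 9*i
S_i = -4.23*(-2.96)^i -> [-4.23, 12.52, -37.06, 109.7, -324.72]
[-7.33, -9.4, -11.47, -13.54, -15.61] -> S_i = -7.33 + -2.07*i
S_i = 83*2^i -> [83, 166, 332, 664, 1328]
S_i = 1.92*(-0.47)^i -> [1.92, -0.9, 0.42, -0.2, 0.09]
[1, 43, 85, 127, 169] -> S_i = 1 + 42*i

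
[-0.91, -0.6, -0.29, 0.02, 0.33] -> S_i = -0.91 + 0.31*i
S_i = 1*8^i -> [1, 8, 64, 512, 4096]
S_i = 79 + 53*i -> [79, 132, 185, 238, 291]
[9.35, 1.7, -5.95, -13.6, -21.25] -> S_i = 9.35 + -7.65*i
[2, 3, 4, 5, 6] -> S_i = 2 + 1*i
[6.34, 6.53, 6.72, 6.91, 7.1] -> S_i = 6.34 + 0.19*i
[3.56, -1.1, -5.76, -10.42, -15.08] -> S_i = 3.56 + -4.66*i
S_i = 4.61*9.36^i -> [4.61, 43.15, 403.88, 3780.32, 35383.79]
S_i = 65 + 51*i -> [65, 116, 167, 218, 269]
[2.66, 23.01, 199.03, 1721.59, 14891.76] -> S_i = 2.66*8.65^i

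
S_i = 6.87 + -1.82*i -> [6.87, 5.05, 3.23, 1.41, -0.41]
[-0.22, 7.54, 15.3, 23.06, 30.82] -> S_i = -0.22 + 7.76*i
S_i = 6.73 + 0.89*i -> [6.73, 7.62, 8.51, 9.4, 10.29]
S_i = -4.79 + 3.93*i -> [-4.79, -0.86, 3.07, 7.0, 10.93]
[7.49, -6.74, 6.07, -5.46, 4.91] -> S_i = 7.49*(-0.90)^i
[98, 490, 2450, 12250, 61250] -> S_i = 98*5^i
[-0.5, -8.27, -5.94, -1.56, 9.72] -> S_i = Random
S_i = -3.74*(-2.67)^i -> [-3.74, 9.99, -26.66, 71.19, -190.07]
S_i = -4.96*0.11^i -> [-4.96, -0.55, -0.06, -0.01, -0.0]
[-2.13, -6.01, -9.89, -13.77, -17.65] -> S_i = -2.13 + -3.88*i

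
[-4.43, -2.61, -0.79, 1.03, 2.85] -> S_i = -4.43 + 1.82*i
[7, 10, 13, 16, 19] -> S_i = 7 + 3*i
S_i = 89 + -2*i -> [89, 87, 85, 83, 81]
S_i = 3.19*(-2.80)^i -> [3.19, -8.93, 25.01, -70.03, 196.08]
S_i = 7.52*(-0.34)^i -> [7.52, -2.56, 0.87, -0.3, 0.1]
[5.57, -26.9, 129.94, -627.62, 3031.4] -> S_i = 5.57*(-4.83)^i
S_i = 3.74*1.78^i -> [3.74, 6.66, 11.85, 21.09, 37.54]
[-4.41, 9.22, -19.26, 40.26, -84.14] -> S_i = -4.41*(-2.09)^i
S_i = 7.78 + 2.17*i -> [7.78, 9.95, 12.12, 14.29, 16.46]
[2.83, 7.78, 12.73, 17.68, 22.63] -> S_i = 2.83 + 4.95*i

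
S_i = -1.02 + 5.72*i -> [-1.02, 4.7, 10.42, 16.14, 21.86]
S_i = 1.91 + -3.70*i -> [1.91, -1.79, -5.49, -9.19, -12.89]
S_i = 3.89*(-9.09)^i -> [3.89, -35.36, 321.42, -2921.74, 26558.6]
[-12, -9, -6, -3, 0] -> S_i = -12 + 3*i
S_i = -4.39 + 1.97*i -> [-4.39, -2.42, -0.45, 1.52, 3.49]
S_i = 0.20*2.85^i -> [0.2, 0.57, 1.62, 4.63, 13.2]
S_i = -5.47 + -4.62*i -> [-5.47, -10.09, -14.71, -19.33, -23.95]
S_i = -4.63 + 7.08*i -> [-4.63, 2.45, 9.53, 16.61, 23.69]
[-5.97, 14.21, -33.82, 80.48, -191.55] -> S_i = -5.97*(-2.38)^i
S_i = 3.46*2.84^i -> [3.46, 9.83, 27.91, 79.26, 225.09]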